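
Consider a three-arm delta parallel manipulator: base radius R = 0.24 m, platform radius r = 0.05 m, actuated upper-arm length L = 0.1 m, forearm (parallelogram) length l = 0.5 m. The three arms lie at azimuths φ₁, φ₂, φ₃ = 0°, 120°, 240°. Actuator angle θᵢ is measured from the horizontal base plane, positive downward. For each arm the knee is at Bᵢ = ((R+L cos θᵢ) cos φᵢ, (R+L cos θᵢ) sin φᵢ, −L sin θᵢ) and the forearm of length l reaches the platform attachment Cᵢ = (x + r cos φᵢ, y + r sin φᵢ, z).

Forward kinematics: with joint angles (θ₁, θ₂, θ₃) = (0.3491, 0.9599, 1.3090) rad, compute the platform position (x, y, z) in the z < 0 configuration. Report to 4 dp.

centre 1 = (0.2840·cos0.0°, 0.2840·sin0.0°, -0.0342) = (0.2840, 0.0000, -0.0342)
centre 2 = (0.2474·cos120.0°, 0.2474·sin120.0°, -0.0819) = (-0.1237, 0.2142, -0.0819)
centre 3 = (0.2159·cos240.0°, 0.2159·sin240.0°, -0.0966) = (-0.1079, -0.1870, -0.0966)
subtract pairs → two planes through P
linear system: -0.8153x+0.4284y = -0.0139−-0.0954z; -0.7838x+-0.3739y = -0.0259−-0.1248z
det = 0.6407;  x = 0.0254+-0.1391z,  y = 0.0159+-0.0420z
sphere 1 gives Az²+Bz+C=0 with A=1.0211, B=0.1390, C=-0.1817;  B²−4AC=0.7616;  roots -0.4954, 0.3593;  negative root z = -0.4954
x = 0.0943, y = 0.0367

(0.0943, 0.0367, -0.4954)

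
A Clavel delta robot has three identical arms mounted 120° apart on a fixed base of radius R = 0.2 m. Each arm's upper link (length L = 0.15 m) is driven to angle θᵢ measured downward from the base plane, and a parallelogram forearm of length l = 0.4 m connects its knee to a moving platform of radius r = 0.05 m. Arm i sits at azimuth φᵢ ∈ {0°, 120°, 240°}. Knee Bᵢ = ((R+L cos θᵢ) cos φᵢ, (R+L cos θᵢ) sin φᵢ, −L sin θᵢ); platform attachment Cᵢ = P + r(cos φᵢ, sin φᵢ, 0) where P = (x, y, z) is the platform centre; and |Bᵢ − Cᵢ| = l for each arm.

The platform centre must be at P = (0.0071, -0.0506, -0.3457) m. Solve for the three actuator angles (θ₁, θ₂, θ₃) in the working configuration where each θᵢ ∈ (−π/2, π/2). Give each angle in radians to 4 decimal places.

θ₁ = 0.4364, θ₂ = 0.6983, θ₃ = 0.2617

rotate P by −φ1: (0.0071, -0.0506, -0.3457)
  A cos θ + B sin θ = C:  0.1429·cos θ + -0.3457·sin θ = -0.0166
  √(A²+B²)=0.3741;  θ1 = -1.1788+1.6153 ≈ 0.4364
φ2=120.0° → target in arm frame (-0.0474, 0.0192)
  e−x'=0.1974;  (l²−L²−(e−x')²−y'²−z²)/2L = -0.0711
  √(A²+B²)=0.3981;  θ2 = -1.0520+1.7504 ≈ 0.6983
arm 3 (φ=240.0°): x'=0.0403, y'=0.0314
  A=0.1097, B=-0.3457, C=(l²−L²−A²−y'²−z²)/(2L)=0.0165
  θ3 = atan2(B,A) + arccos(C/0.3627) = 0.2617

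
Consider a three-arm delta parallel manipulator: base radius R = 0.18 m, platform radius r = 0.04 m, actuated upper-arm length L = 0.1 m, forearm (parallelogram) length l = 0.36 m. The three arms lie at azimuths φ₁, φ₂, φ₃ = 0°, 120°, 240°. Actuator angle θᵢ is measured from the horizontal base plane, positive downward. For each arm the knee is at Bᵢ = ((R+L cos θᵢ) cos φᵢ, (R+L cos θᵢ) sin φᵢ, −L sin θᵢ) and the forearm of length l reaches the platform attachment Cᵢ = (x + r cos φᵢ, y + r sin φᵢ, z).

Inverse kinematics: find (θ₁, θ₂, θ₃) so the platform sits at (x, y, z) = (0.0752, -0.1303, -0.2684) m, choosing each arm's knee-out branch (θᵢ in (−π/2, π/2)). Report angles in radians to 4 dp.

θ₁ = -0.2612, θ₂ = 1.3087, θ₃ = -0.2617

arm 1 (φ=0.0°): x'=0.0752, y'=-0.1303
  A cos θ + B sin θ = C:  0.0648·cos θ + -0.2684·sin θ = 0.1319
  √(A²+B²)=0.2761;  θ1 = -1.3339+1.0727 ≈ -0.2612
φ2=120.0° → target in arm frame (-0.1504, 0.0000)
  A cos θ + B sin θ = C:  0.2904·cos θ + -0.2684·sin θ = -0.1840
  √(A²+B²)=0.3955;  θ2 = -0.7460+2.0547 ≈ 1.3087
arm 3 (φ=240.0°): x'=0.0752, y'=0.1303
  A cos θ + B sin θ = C:  0.0648·cos θ + -0.2684·sin θ = 0.1320
  √(A²+B²)=0.2761;  θ3 = -1.3341+1.0724 ≈ -0.2617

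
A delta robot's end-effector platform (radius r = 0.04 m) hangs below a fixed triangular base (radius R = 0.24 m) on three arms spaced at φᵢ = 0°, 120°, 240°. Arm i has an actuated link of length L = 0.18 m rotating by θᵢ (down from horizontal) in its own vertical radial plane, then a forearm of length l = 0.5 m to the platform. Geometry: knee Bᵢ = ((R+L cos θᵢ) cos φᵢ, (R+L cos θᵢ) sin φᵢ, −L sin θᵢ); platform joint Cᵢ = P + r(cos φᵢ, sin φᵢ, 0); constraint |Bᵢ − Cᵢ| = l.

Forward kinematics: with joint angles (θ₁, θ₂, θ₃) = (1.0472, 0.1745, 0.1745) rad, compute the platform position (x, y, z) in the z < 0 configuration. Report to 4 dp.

(-0.1424, 0.0000, -0.4069)

S1 = (0.2900·cos0.0°, 0.2900·sin0.0°, -0.1559) = (0.2900, 0.0000, -0.1559)
S2 = (0.3773·cos120.0°, 0.3773·sin120.0°, -0.0313) = (-0.1886, 0.3267, -0.0313)
φ3=240.0°: virtual centre (-0.1886, -0.3267, -0.0313), radius l
subtract pairs → two planes through P
linear system: -0.9573x+0.6534y = 0.0349−0.2493z; -0.9573x+-0.6534y = 0.0349−0.2493z
Cramer: x(z) = -0.0365+0.2604z;  y(z) = 0.0000-0.0000z
sphere 1 gives Az²+Bz+C=0 with A=1.0678, B=0.1417, C=-0.1191;  B²−4AC=0.5289;  roots -0.4069, 0.2742;  negative root z = -0.4069
x = -0.1424, y = 0.0000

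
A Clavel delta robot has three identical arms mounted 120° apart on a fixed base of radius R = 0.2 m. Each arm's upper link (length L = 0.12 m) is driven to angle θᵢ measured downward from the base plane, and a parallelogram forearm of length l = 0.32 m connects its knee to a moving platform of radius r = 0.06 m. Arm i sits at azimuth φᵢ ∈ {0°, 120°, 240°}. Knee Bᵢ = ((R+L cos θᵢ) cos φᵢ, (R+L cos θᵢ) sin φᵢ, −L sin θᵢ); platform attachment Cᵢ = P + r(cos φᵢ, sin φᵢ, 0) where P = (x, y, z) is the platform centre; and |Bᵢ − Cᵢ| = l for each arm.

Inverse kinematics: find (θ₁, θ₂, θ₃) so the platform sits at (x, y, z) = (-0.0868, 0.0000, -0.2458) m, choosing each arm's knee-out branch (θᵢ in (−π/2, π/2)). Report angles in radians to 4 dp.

θ₁ = 1.0470, θ₂ = 0.1743, θ₃ = 0.1743

rotate P by −φ1: (-0.0868, 0.0000, -0.2458)
  A cos θ + B sin θ = C:  0.2268·cos θ + -0.2458·sin θ = -0.0994
  θ1 = atan2(B,A) + arccos(C/0.3344) = 1.0470
rotate P by −φ2: (0.0434, 0.0752, -0.2458)
  A cos θ + B sin θ = C:  0.0966·cos θ + -0.2458·sin θ = 0.0525
  √(A²+B²)=0.2641;  θ2 = -1.1963+1.3707 ≈ 0.1743
arm 3 (φ=240.0°): x'=0.0434, y'=-0.0752
  e−x'=0.0966;  (l²−L²−(e−x')²−y'²−z²)/2L = 0.0525
  θ3 = atan2(B,A) + arccos(C/0.2641) = 0.1743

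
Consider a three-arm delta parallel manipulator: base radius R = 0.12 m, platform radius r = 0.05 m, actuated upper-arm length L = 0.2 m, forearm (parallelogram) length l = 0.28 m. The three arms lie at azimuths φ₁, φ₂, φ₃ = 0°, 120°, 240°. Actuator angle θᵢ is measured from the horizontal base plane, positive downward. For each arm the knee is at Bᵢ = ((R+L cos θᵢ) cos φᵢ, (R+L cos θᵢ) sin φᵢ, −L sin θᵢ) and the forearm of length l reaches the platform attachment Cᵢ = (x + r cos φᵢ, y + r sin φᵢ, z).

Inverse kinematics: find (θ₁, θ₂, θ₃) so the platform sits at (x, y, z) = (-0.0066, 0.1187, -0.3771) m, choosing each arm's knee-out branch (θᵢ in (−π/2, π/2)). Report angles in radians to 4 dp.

rotate P by −φ1: (-0.0066, 0.1187, -0.3771)
  A cos θ + B sin θ = C:  0.0766·cos θ + -0.3771·sin θ = -0.3094
  √(A²+B²)=0.3848;  θ1 = -1.3704+2.5049 ≈ 1.1345
rotate P by −φ2: (0.1061, -0.0536, -0.3771)
  A=-0.0361, B=-0.3771, C=(l²−L²−A²−y'²−z²)/(2L)=-0.2700
  θ2 = atan2(B,A) + arccos(C/0.3788) = 0.6978
φ3=240.0° → target in arm frame (-0.0995, -0.0651)
  e−x'=0.1695;  (l²−L²−(e−x')²−y'²−z²)/2L = -0.3419
  θ3 = atan2(B,A) + arccos(C/0.4134) = 1.3962

θ₁ = 1.1345, θ₂ = 0.6978, θ₃ = 1.3962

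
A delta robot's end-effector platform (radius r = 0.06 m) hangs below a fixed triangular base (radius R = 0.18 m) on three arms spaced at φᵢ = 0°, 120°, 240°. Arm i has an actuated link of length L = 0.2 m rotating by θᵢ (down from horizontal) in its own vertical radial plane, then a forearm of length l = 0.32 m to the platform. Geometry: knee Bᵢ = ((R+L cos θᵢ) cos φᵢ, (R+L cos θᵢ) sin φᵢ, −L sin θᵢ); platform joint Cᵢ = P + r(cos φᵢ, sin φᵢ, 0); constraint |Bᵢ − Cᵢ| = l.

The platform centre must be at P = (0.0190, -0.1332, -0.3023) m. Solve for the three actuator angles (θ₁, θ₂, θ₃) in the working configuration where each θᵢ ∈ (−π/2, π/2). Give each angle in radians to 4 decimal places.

θ₁ = 0.7853, θ₂ = 1.3090, θ₃ = 0.3494

φ1=0.0° → target in arm frame (0.0190, -0.1332)
  A cos θ + B sin θ = C:  0.1010·cos θ + -0.3023·sin θ = -0.1423
  θ1 = atan2(B,A) + arccos(C/0.3187) = 0.7853
arm 2 (φ=120.0°): x'=-0.1249, y'=0.0501
  A cos θ + B sin θ = C:  0.2449·cos θ + -0.3023·sin θ = -0.2286
  θ2 = atan2(B,A) + arccos(C/0.3890) = 1.3090
φ3=240.0° → target in arm frame (0.1059, 0.0831)
  A cos θ + B sin θ = C:  0.0141·cos θ + -0.3023·sin θ = -0.0902
  γ=atan2(-0.3023,0.0141)=-1.5240;  ψ=arccos(-0.2981)=1.8735;  θ3=γ+ψ≈0.3494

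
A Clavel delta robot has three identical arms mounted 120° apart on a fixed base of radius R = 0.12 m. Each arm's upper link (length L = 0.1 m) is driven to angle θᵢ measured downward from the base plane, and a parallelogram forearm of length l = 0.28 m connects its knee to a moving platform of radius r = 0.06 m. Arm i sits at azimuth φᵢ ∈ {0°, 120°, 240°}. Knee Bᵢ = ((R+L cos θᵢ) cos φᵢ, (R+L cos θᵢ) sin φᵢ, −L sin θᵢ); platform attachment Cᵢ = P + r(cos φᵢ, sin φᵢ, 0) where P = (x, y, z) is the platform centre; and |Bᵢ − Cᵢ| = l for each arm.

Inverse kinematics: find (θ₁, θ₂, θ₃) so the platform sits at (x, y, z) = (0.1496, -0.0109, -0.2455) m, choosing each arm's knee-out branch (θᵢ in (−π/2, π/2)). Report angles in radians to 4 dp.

rotate P by −φ1: (0.1496, -0.0109, -0.2455)
  e−x'=-0.0896;  (l²−L²−(e−x')²−y'²−z²)/2L = -0.0001
  θ1 = atan2(B,A) + arccos(C/0.2613) = -0.3496
arm 2 (φ=120.0°): x'=-0.0842, y'=-0.1241
  e−x'=0.1442;  (l²−L²−(e−x')²−y'²−z²)/2L = -0.1404
  √(A²+B²)=0.2847;  θ2 = -1.0396+2.0864 ≈ 1.0468
φ3=240.0° → target in arm frame (-0.0654, 0.1350)
  A=0.1254, B=-0.2455, C=(l²−L²−A²−y'²−z²)/(2L)=-0.1291
  θ3 = atan2(B,A) + arccos(C/0.2757) = 0.9594

θ₁ = -0.3496, θ₂ = 1.0468, θ₃ = 0.9594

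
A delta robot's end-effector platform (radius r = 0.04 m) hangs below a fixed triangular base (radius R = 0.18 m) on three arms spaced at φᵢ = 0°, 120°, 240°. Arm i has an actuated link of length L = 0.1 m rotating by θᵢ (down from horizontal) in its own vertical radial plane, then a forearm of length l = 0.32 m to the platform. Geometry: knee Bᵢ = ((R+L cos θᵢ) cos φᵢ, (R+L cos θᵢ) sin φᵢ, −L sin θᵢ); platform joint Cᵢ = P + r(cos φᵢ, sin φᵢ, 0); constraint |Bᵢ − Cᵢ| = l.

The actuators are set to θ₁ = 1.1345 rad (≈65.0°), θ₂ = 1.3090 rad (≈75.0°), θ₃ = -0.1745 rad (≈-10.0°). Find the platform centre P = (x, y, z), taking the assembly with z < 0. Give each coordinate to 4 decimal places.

S1 = (0.1823·cos0.0°, 0.1823·sin0.0°, -0.0906) = (0.1823, 0.0000, -0.0906)
arm 2 at φ=120.0°: (R−r)+L cos θ2 = 0.1659;  S2 = (-0.0829, 0.1437, -0.0966)
S3 = (0.2385·cos240.0°, 0.2385·sin240.0°, 0.0174) = (-0.1192, -0.2065, 0.0174)
subtract pairs → two planes through P
[-0.5304 0.2873 -0.0119]·P = -0.0046;  [-0.6030 -0.4131 0.2160]·P = 0.0157
det = 0.3923;  x = -0.0067+0.1456z,  y = -0.0283+0.3103z
sphere 1 gives Az²+Bz+C=0 with A=1.1175, B=0.1086, C=-0.0577;  B²−4AC=0.2696;  roots -0.2809, 0.1837;  negative root z = -0.2809
x = -0.0476, y = -0.1155

(-0.0476, -0.1155, -0.2809)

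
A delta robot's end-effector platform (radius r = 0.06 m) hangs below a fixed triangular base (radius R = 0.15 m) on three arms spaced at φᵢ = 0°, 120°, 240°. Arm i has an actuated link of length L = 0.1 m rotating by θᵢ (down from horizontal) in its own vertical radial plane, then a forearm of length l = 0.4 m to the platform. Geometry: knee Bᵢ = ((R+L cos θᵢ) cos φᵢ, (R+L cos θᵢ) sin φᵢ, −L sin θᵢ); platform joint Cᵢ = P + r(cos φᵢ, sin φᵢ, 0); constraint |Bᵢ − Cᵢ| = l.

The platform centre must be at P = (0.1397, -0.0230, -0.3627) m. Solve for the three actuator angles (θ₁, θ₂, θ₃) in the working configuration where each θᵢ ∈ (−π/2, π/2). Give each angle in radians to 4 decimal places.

θ₁ = -0.3488, θ₂ = 0.7852, θ₃ = 0.6109

φ1=0.0° → target in arm frame (0.1397, -0.0230)
  A cos θ + B sin θ = C:  -0.0497·cos θ + -0.3627·sin θ = 0.0772
  θ1 = atan2(B,A) + arccos(C/0.3661) = -0.3488
arm 2 (φ=120.0°): x'=-0.0898, y'=-0.1095
  e−x'=0.1798;  (l²−L²−(e−x')²−y'²−z²)/2L = -0.1293
  θ2 = atan2(B,A) + arccos(C/0.4048) = 0.7852
rotate P by −φ3: (-0.0499, 0.1325, -0.3627)
  A cos θ + B sin θ = C:  0.1399·cos θ + -0.3627·sin θ = -0.0934
  θ3 = atan2(B,A) + arccos(C/0.3888) = 0.6109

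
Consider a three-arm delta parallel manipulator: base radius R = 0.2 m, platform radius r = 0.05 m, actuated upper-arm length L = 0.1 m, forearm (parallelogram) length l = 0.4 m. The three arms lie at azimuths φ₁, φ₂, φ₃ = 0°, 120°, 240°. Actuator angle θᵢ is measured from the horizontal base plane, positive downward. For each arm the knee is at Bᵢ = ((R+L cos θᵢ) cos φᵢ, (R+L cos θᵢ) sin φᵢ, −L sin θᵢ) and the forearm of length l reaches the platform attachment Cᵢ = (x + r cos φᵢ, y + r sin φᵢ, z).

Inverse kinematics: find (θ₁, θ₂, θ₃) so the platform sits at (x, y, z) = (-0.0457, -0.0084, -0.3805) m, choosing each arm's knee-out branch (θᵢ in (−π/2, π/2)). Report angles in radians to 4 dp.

φ1=0.0° → target in arm frame (-0.0457, -0.0084)
  A=0.1957, B=-0.3805, C=(l²−L²−A²−y'²−z²)/(2L)=-0.1657
  √(A²+B²)=0.4279;  θ1 = -1.0958+1.9686 ≈ 0.8728
φ2=120.0° → target in arm frame (0.0156, 0.0438)
  e−x'=0.1344;  (l²−L²−(e−x')²−y'²−z²)/2L = -0.0738
  γ=atan2(-0.3805,0.1344)=-1.2312;  ψ=arccos(-0.1830)=1.7548;  θ2=γ+ψ≈0.5236
φ3=240.0° → target in arm frame (0.0301, -0.0354)
  A cos θ + B sin θ = C:  0.1199·cos θ + -0.3805·sin θ = -0.0520
  √(A²+B²)=0.3989;  θ3 = -1.2656+1.7015 ≈ 0.4359

θ₁ = 0.8728, θ₂ = 0.5236, θ₃ = 0.4359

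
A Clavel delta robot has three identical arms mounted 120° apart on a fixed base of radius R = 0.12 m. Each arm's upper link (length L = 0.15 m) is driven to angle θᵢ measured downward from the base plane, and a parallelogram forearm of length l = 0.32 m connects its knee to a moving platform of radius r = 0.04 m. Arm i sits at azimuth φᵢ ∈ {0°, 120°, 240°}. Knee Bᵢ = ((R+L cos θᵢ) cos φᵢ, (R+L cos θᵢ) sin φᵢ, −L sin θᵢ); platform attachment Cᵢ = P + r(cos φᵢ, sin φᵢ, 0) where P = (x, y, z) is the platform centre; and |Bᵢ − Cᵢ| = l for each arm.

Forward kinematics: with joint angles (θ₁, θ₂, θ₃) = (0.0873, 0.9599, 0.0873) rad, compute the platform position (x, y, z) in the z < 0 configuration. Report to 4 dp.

(0.0606, -0.1050, -0.2638)

arm 1 at φ=0.0°: ρ1 = 0.2294;  O1 = (0.2294, 0.0000, -0.0131)
arm 2 at φ=120.0°: ρ2 = 0.1660;  O2 = (-0.0830, 0.1438, -0.1229)
arm 3 at φ=240.0°: ρ3 = 0.2294;  O3 = (-0.1147, -0.1987, -0.0131)
subtract pairs → two planes through P
linear system: -0.6249x+0.2876y = -0.0101−-0.2196z; -0.6883x+-0.3974y = 0.0000−0.0000z
Cramer: x(z) = 0.0090-0.1955z;  y(z) = -0.0156+0.3387z
sphere 1 gives Az²+Bz+C=0 with A=1.1529, B=0.1018, C=-0.0534;  B²−4AC=0.2567;  roots -0.2638, 0.1756;  negative root z = -0.2638
x = 0.0606, y = -0.1050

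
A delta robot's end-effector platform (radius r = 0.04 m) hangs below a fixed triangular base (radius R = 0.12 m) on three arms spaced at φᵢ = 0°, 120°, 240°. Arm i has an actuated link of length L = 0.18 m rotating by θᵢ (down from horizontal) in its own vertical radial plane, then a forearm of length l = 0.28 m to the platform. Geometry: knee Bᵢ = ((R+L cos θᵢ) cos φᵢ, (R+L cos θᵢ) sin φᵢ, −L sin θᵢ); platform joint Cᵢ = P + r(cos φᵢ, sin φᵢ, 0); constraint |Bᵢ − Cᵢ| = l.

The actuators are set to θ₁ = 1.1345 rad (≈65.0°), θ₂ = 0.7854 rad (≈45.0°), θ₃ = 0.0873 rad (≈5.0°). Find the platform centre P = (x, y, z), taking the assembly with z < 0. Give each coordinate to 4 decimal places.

(-0.1004, -0.0726, -0.2490)

arm 1 at φ=0.0°: (R−r)+L cos θ1 = 0.1561;  centre 1 = (0.1561, 0.0000, -0.1631)
φ2=120.0°: virtual centre (-0.1036, 0.1795, -0.1273), radius l
arm 3 at φ=240.0°: (R−r)+L cos θ3 = 0.2593;  centre 3 = (-0.1297, -0.2246, -0.0157)
eliminate P² terms by subtracting sphere 1 from 2 and 3
plane₁₂: -0.5194x+0.3590y+0.0717z = 0.0082
Cramer: x(z) = -0.0219+0.3149z;  y(z) = -0.0089+0.2559z
sphere 1 gives Az²+Bz+C=0 with A=1.1647, B=0.2096, C=-0.0200;  B²−4AC=0.1372;  roots -0.2490, 0.0691;  negative root z = -0.2490
x = -0.1004, y = -0.0726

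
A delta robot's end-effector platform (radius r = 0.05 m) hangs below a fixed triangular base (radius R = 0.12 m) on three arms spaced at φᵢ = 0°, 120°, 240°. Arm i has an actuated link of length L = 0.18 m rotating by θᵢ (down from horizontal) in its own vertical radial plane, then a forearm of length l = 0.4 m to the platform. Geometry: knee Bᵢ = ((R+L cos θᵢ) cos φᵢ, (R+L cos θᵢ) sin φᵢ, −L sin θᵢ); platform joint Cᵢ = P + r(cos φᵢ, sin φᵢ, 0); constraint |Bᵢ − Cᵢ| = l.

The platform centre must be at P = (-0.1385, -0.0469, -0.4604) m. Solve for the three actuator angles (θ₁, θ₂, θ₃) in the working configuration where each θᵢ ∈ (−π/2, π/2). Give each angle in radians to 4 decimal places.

θ₁ = 1.2214, θ₂ = 0.7852, θ₃ = 0.5234

arm 1 (φ=0.0°): x'=-0.1385, y'=-0.0469
  A=0.2085, B=-0.4604, C=(l²−L²−A²−y'²−z²)/(2L)=-0.3612
  θ1 = atan2(B,A) + arccos(C/0.5054) = 1.2214
rotate P by −φ2: (0.0286, 0.1434, -0.4604)
  e−x'=0.0414;  (l²−L²−(e−x')²−y'²−z²)/2L = -0.2962
  √(A²+B²)=0.4623;  θ2 = -1.4812+2.2664 ≈ 0.7852
arm 3 (φ=240.0°): x'=0.1099, y'=-0.0965
  A=-0.0399, B=-0.4604, C=(l²−L²−A²−y'²−z²)/(2L)=-0.2646
  √(A²+B²)=0.4621;  θ3 = -1.6572+2.1805 ≈ 0.5234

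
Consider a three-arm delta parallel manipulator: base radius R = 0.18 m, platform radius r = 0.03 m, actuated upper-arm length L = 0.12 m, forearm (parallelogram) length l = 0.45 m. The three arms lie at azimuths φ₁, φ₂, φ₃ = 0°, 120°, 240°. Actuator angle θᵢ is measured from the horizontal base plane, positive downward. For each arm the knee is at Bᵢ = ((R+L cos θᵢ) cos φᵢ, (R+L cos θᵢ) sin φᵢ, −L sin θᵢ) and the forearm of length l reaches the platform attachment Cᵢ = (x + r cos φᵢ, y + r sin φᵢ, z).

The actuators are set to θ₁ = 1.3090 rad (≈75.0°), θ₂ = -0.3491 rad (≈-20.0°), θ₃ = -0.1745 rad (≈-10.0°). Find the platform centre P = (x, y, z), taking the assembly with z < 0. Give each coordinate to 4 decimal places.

(-0.2037, 0.0148, -0.3488)

arm 1 at φ=0.0°: (R−r)+L cos θ1 = 0.1811;  O1 = (0.1811, 0.0000, -0.1159)
arm 2 at φ=120.0°: (R−r)+L cos θ2 = 0.2628;  O2 = (-0.1314, 0.2276, 0.0410)
arm 3 at φ=240.0°: (R−r)+L cos θ3 = 0.2682;  O3 = (-0.1341, -0.2322, 0.0208)
eliminate P² terms by subtracting sphere 1 from 2 and 3
plane₁₂: -0.6249x+0.4551y+0.3139z = 0.0245
det = 0.5771;  x = -0.0403+0.4683z,  y = -0.0015+-0.0467z
into |P−O₁|² = l²: 1.2215z² + 0.0246z + -0.1400 = 0;  Δ = 0.6849;  z = -0.3488 or 0.3287 → z<0 root = -0.3488
x = -0.2037, y = 0.0148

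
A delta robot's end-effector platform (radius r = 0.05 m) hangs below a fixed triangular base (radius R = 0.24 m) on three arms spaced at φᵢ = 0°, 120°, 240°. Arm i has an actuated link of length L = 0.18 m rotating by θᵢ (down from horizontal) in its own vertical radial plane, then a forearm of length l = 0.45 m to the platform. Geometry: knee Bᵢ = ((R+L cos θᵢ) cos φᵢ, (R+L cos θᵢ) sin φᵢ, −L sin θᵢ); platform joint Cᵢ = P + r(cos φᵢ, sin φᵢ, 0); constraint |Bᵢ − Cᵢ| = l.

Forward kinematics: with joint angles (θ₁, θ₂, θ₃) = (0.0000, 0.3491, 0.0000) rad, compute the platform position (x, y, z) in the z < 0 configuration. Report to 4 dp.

(0.0176, -0.0305, -0.2782)

φ1=0.0°: virtual centre (0.3700, 0.0000, 0.0000), radius l
arm 2 at φ=120.0°: e+L cos θ2 = 0.3591;  S2 = (-0.1796, 0.3110, -0.0616)
φ3=240.0°: virtual centre (-0.1850, -0.3204, 0.0000), radius l
eliminate P² terms by subtracting sphere 1 from 2 and 3
[-1.0991 0.6221 -0.1231]·P = -0.0041;  [-1.1100 -0.6409 0.0000]·P = 0.0000
det = 1.3949;  x = 0.0019+-0.0566z,  y = -0.0033+0.0980z
quadratic in z: (1.0128)z²+(0.0410)z+(-0.0670)=0, √Δ=0.5226 → z ∈ {-0.2782, 0.2377}; z = -0.2782 (taking z<0)
x = 0.0176, y = -0.0305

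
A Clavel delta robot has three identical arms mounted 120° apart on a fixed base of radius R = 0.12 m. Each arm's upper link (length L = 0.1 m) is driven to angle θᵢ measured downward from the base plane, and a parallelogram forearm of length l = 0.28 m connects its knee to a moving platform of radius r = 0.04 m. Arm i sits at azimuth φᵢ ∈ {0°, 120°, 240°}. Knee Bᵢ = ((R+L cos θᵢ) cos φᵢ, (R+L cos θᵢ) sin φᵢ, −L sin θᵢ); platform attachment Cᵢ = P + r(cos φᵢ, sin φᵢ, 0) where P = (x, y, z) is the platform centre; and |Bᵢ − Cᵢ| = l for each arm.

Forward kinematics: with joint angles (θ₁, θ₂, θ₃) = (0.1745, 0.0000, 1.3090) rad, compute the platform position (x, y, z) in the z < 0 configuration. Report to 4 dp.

arm 1 at φ=0.0°: e+L cos θ1 = 0.1785;  centre 1 = (0.1785, 0.0000, -0.0174)
centre 2 = (0.1800·cos120.0°, 0.1800·sin120.0°, 0.0000) = (-0.0900, 0.1559, 0.0000)
φ3=240.0°: virtual centre (-0.0529, -0.0917, -0.0966), radius l
|centre ₂|²−|centre ₁|² = 0.0002;  |centre ₃|²−|centre ₁|² = -0.0116
linear system: -0.5370x+0.3118y = 0.0002−0.0347z; -0.4628x+-0.1834y = -0.0116−-0.1585z
Cramer: x(z) = 0.0147-0.1773z;  y(z) = 0.0262-0.4167z
sphere 1 gives Az²+Bz+C=0 with A=1.2050, B=0.0710, C=-0.0506;  B²−4AC=0.2489;  roots -0.2365, 0.1776;  negative root z = -0.2365
x = 0.0567, y = 0.1247

(0.0567, 0.1247, -0.2365)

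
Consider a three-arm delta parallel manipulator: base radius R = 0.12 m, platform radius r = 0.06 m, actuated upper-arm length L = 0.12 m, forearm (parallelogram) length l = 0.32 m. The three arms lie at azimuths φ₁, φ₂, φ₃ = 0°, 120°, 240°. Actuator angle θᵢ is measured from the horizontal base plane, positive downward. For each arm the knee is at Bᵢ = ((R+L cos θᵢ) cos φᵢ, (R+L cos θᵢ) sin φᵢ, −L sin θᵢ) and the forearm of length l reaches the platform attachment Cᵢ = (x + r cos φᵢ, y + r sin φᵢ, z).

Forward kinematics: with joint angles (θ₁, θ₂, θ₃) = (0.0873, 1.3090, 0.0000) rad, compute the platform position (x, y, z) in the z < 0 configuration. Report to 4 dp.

arm 1 at φ=0.0°: (R−r)+L cos θ1 = 0.1795;  centre 1 = (0.1795, 0.0000, -0.0105)
centre 2 = (0.0911·cos120.0°, 0.0911·sin120.0°, -0.1159) = (-0.0455, 0.0789, -0.1159)
φ3=240.0°: virtual centre (-0.0900, -0.1559, 0.0000), radius l
|centre ₂|²−|centre ₁|² = -0.0106;  |centre ₃|²−|centre ₁|² = 0.0001
[-0.4501 0.1577 -0.2109]·P = -0.0106;  [-0.5391 -0.3118 0.0209]·P = 0.0001
det = 0.2254;  x = 0.0147+-0.2771z,  y = -0.0255+0.5463z
into |P−centre ₁|² = l²: 1.3752z² + 0.0844z + -0.0745 = 0;  Δ = 0.4167;  z = -0.2654 or 0.2040 → z<0 root = -0.2654
x = 0.0882, y = -0.1705

(0.0882, -0.1705, -0.2654)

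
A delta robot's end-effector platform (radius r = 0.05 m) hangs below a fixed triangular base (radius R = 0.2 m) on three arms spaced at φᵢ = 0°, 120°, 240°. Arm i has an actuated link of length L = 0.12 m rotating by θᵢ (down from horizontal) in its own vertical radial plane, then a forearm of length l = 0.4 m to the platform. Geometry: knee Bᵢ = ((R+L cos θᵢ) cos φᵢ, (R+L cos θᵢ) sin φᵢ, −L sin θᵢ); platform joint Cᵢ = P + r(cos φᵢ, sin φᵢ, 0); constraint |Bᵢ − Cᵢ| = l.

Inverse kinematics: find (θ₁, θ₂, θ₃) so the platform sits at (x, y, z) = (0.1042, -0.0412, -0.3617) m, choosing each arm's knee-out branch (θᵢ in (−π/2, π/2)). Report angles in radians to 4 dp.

φ1=0.0° → target in arm frame (0.1042, -0.0412)
  e−x'=0.0458;  (l²−L²−(e−x')²−y'²−z²)/2L = 0.0457
  √(A²+B²)=0.3646;  θ1 = -1.4448+1.4450 ≈ 0.0002
φ2=120.0° → target in arm frame (-0.0878, -0.0696)
  A cos θ + B sin θ = C:  0.2378·cos θ + -0.3617·sin θ = -0.1942
  γ=atan2(-0.3617,0.2378)=-0.9892;  ψ=arccos(-0.4487)=2.0361;  θ2=γ+ψ≈1.0469
φ3=240.0° → target in arm frame (-0.0164, 0.1108)
  A=0.1664, B=-0.3617, C=(l²−L²−A²−y'²−z²)/(2L)=-0.1050
  γ=atan2(-0.3617,0.1664)=-1.1396;  ψ=arccos(-0.2638)=1.8378;  θ3=γ+ψ≈0.6982

θ₁ = 0.0002, θ₂ = 1.0469, θ₃ = 0.6982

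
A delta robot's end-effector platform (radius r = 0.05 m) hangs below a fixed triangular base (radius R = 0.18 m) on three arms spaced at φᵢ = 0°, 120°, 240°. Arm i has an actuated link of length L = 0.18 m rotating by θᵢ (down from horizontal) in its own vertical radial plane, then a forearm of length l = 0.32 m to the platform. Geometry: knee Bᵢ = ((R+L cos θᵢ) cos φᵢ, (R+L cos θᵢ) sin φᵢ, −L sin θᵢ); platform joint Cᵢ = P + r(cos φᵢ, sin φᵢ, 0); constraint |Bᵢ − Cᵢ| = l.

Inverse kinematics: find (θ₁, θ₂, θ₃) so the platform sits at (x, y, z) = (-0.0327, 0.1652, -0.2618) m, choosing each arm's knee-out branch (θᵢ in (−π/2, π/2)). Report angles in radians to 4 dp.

θ₁ = 1.0469, θ₂ = -0.0871, θ₃ = 1.3961

φ1=0.0° → target in arm frame (-0.0327, 0.1652)
  e−x'=0.1627;  (l²−L²−(e−x')²−y'²−z²)/2L = -0.1453
  θ1 = atan2(B,A) + arccos(C/0.3082) = 1.0469
rotate P by −φ2: (0.1594, -0.0543, -0.2618)
  A=-0.0294, B=-0.2618, C=(l²−L²−A²−y'²−z²)/(2L)=-0.0065
  θ2 = atan2(B,A) + arccos(C/0.2634) = -0.0871
rotate P by −φ3: (-0.1267, -0.1109, -0.2618)
  A cos θ + B sin θ = C:  0.2567·cos θ + -0.2618·sin θ = -0.2132
  γ=atan2(-0.2618,0.2567)=-0.7952;  ψ=arccos(-0.5814)=2.1913;  θ3=γ+ψ≈1.3961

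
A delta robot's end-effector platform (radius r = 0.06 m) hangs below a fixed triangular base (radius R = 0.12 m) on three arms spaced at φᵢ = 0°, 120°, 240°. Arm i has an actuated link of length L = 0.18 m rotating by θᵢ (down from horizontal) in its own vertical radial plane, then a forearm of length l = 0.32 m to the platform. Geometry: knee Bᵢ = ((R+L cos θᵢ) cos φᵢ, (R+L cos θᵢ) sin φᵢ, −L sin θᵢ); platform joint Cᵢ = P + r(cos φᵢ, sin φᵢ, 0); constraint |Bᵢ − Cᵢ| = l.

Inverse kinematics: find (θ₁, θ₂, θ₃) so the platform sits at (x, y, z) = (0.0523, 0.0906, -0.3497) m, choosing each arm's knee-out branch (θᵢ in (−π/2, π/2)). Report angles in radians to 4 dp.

θ₁ = 0.5237, θ₂ = 0.5237, θ₃ = 1.0471

arm 1 (φ=0.0°): x'=0.0523, y'=0.0906
  A cos θ + B sin θ = C:  0.0077·cos θ + -0.3497·sin θ = -0.1682
  θ1 = atan2(B,A) + arccos(C/0.3498) = 0.5237
rotate P by −φ2: (0.0523, -0.0906, -0.3497)
  A cos θ + B sin θ = C:  0.0077·cos θ + -0.3497·sin θ = -0.1682
  √(A²+B²)=0.3498;  θ2 = -1.5488+2.0725 ≈ 0.5237
φ3=240.0° → target in arm frame (-0.1046, 0.0000)
  e−x'=0.1646;  (l²−L²−(e−x')²−y'²−z²)/2L = -0.2205
  γ=atan2(-0.3497,0.1646)=-1.1308;  ψ=arccos(-0.5705)=2.1780;  θ3=γ+ψ≈1.0471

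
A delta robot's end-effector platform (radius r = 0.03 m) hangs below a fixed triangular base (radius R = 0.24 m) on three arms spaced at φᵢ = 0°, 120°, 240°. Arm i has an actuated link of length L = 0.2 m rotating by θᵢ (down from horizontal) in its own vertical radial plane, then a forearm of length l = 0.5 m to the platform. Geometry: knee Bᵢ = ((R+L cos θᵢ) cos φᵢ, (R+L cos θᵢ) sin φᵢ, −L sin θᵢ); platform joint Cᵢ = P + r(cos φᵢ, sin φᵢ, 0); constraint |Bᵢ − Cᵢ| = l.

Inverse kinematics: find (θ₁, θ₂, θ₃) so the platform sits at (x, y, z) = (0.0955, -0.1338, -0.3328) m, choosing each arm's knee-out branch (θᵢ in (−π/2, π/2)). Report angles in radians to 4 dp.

arm 1 (φ=0.0°): x'=0.0955, y'=-0.1338
  A=0.1145, B=-0.3328, C=(l²−L²−A²−y'²−z²)/(2L)=0.1706
  γ=atan2(-0.3328,0.1145)=-1.2394;  ψ=arccos(0.4847)=1.0648;  θ1=γ+ψ≈-0.1746
rotate P by −φ2: (-0.1636, -0.0158, -0.3328)
  A=0.3736, B=-0.3328, C=(l²−L²−A²−y'²−z²)/(2L)=-0.1015
  γ=atan2(-0.3328,0.3736)=-0.7277;  ψ=arccos(-0.2029)=1.7751;  θ2=γ+ψ≈1.0474
arm 3 (φ=240.0°): x'=0.0681, y'=0.1496
  e−x'=0.1419;  (l²−L²−(e−x')²−y'²−z²)/2L = 0.1418
  γ=atan2(-0.3328,0.1419)=-1.1678;  ψ=arccos(0.3920)=1.1679;  θ3=γ+ψ≈0.0001

θ₁ = -0.1746, θ₂ = 1.0474, θ₃ = 0.0001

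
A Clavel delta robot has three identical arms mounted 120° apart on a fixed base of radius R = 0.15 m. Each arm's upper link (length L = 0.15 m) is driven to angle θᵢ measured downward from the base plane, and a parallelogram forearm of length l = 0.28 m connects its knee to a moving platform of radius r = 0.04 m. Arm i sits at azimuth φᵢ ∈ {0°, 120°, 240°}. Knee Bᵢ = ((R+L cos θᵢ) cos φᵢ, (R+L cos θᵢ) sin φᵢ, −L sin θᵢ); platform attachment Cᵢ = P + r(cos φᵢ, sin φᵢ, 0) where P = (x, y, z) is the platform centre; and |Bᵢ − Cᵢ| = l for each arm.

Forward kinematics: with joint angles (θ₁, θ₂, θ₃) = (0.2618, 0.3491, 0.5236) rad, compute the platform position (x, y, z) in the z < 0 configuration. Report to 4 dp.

φ1=0.0°: virtual centre (0.2549, 0.0000, -0.0388), radius l
O2 = (0.2510·cos120.0°, 0.2510·sin120.0°, -0.0513) = (-0.1255, 0.2173, -0.0513)
φ3=240.0°: virtual centre (-0.1200, -0.2078, -0.0750), radius l
subtract pairs → two planes through P
linear system: -0.7607x+0.4347y = -0.0009−-0.0250z; -0.7497x+-0.4155y = -0.0033−-0.0724z
det = 0.6420;  x = 0.0028+-0.0652z,  y = 0.0029+-0.0566z
quadratic in z: (1.0074)z²+(0.1102)z+(-0.0133)=0, √Δ=0.2566 → z ∈ {-0.1820, 0.0727}; z = -0.1820 (taking z<0)
x = 0.0147, y = 0.0132

(0.0147, 0.0132, -0.1820)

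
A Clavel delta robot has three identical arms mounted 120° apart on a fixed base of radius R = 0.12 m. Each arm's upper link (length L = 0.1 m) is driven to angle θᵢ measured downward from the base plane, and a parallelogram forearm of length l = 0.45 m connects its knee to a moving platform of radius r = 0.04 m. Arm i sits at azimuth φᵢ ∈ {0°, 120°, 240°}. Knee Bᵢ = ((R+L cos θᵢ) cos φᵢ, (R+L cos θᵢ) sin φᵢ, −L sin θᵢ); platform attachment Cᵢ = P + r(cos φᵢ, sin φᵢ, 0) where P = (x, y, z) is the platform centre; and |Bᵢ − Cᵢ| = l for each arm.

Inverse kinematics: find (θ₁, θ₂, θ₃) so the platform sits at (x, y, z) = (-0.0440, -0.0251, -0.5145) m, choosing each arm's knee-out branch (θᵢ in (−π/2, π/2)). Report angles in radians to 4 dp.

θ₁ = 1.2218, θ₂ = 1.0471, θ₃ = 0.8729

rotate P by −φ1: (-0.0440, -0.0251, -0.5145)
  A cos θ + B sin θ = C:  0.1240·cos θ + -0.5145·sin θ = -0.4411
  θ1 = atan2(B,A) + arccos(C/0.5292) = 1.2218
arm 2 (φ=120.0°): x'=0.0003, y'=0.0507
  A cos θ + B sin θ = C:  0.0797·cos θ + -0.5145·sin θ = -0.4057
  θ2 = atan2(B,A) + arccos(C/0.5206) = 1.0471
arm 3 (φ=240.0°): x'=0.0437, y'=-0.0256
  A cos θ + B sin θ = C:  0.0363·cos θ + -0.5145·sin θ = -0.3709
  γ=atan2(-0.5145,0.0363)=-1.5004;  ψ=arccos(-0.7191)=2.3733;  θ3=γ+ψ≈0.8729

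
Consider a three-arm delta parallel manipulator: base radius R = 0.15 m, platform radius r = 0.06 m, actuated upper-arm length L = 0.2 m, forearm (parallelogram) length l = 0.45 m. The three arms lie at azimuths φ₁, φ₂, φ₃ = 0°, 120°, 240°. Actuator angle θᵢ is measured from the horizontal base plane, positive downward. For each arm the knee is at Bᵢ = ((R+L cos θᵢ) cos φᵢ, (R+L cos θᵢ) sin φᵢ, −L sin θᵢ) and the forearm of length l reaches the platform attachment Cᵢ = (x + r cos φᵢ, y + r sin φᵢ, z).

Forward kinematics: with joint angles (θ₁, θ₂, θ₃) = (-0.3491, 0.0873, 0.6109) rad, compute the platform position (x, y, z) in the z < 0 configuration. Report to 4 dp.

(0.1161, 0.0822, -0.3433)

S1 = (0.2779·cos0.0°, 0.2779·sin0.0°, 0.0684) = (0.2779, 0.0000, 0.0684)
S2 = (0.2892·cos120.0°, 0.2892·sin120.0°, -0.0174) = (-0.1446, 0.2505, -0.0174)
S3 = (0.2538·cos240.0°, 0.2538·sin240.0°, -0.1147) = (-0.1269, -0.2198, -0.1147)
eliminate P² terms by subtracting sphere 1 from 2 and 3
[-0.8451 0.5010 -0.1717]·P = 0.0020;  [-0.8097 -0.4396 -0.3663]·P = -0.0043
det = 0.7772;  x = 0.0016+-0.3332z,  y = 0.0068+-0.2194z
into |P−S₁|² = l²: 1.1592z² + 0.0443z + -0.1214 = 0;  Δ = 0.5650;  z = -0.3433 or 0.3051 → z<0 root = -0.3433
x = 0.1161, y = 0.0822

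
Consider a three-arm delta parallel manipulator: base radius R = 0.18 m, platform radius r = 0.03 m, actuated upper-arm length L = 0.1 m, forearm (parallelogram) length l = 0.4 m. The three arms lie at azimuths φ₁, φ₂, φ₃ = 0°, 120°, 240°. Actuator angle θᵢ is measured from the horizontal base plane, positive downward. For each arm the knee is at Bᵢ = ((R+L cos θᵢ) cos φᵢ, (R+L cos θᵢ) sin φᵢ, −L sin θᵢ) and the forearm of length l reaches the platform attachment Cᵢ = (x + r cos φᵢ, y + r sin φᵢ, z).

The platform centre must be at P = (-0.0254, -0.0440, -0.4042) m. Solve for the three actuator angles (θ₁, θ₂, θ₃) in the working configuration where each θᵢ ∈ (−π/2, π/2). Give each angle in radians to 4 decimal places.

rotate P by −φ1: (-0.0254, -0.0440, -0.4042)
  A=0.1754, B=-0.4042, C=(l²−L²−A²−y'²−z²)/(2L)=-0.2304
  γ=atan2(-0.4042,0.1754)=-1.1614;  ψ=arccos(-0.5229)=2.1210;  θ1=γ+ψ≈0.9597
φ2=120.0° → target in arm frame (-0.0254, 0.0440)
  e−x'=0.1754;  (l²−L²−(e−x')²−y'²−z²)/2L = -0.2304
  γ=atan2(-0.4042,0.1754)=-1.1614;  ψ=arccos(-0.5229)=2.1211;  θ2=γ+ψ≈0.9597
arm 3 (φ=240.0°): x'=0.0508, y'=0.0000
  A cos θ + B sin θ = C:  0.0992·cos θ + -0.4042·sin θ = -0.1161
  θ3 = atan2(B,A) + arccos(C/0.4162) = 0.5233

θ₁ = 0.9597, θ₂ = 0.9597, θ₃ = 0.5233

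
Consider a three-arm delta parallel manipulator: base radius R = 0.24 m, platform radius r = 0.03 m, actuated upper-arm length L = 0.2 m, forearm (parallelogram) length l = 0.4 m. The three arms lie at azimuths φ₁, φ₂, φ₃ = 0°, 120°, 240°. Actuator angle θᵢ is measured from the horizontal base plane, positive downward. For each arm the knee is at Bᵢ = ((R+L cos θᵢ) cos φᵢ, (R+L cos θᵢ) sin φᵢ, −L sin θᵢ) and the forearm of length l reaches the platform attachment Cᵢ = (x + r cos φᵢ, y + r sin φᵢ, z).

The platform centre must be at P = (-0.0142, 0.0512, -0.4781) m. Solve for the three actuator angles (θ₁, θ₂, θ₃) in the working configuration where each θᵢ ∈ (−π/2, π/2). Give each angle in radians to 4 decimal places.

rotate P by −φ1: (-0.0142, 0.0512, -0.4781)
  e−x'=0.2242;  (l²−L²−(e−x')²−y'²−z²)/2L = -0.4037
  θ1 = atan2(B,A) + arccos(C/0.5281) = 1.3087
φ2=120.0° → target in arm frame (0.0514, -0.0133)
  A=0.1586, B=-0.4781, C=(l²−L²−A²−y'²−z²)/(2L)=-0.3347
  γ=atan2(-0.4781,0.1586)=-1.2506;  ψ=arccos(-0.6646)=2.2977;  θ2=γ+ψ≈1.0471
φ3=240.0° → target in arm frame (-0.0372, -0.0379)
  A cos θ + B sin θ = C:  0.2472·cos θ + -0.4781·sin θ = -0.4279
  θ3 = atan2(B,A) + arccos(C/0.5382) = 1.3961

θ₁ = 1.3087, θ₂ = 1.0471, θ₃ = 1.3961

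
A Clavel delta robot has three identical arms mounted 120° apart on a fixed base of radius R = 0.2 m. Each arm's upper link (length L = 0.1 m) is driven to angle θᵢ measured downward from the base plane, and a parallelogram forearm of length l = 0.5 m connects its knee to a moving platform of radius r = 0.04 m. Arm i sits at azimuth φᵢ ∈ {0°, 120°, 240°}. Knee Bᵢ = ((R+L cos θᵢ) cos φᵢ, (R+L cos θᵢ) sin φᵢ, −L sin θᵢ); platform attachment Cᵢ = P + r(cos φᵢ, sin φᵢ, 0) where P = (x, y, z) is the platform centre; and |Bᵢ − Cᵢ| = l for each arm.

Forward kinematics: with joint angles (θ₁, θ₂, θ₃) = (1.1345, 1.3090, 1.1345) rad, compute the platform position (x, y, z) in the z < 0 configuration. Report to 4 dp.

arm 1 at φ=0.0°: ρ1 = 0.2023;  S1 = (0.2023, 0.0000, -0.0906)
S2 = (0.1859·cos120.0°, 0.1859·sin120.0°, -0.0966) = (-0.0929, 0.1610, -0.0966)
φ3=240.0°: virtual centre (-0.1011, -0.1752, -0.0906), radius l
subtract pairs → two planes through P
plane₁₂: -0.5904x+0.3220y+-0.0119z = -0.0052
Cramer: x(z) = 0.0046-0.0104z;  y(z) = -0.0079+0.0180z
quadratic in z: (1.0004)z²+(0.1851)z+(-0.2026)=0, √Δ=0.9193 → z ∈ {-0.5520, 0.3670}; z = -0.5520 (taking z<0)
x = 0.0103, y = -0.0178

(0.0103, -0.0178, -0.5520)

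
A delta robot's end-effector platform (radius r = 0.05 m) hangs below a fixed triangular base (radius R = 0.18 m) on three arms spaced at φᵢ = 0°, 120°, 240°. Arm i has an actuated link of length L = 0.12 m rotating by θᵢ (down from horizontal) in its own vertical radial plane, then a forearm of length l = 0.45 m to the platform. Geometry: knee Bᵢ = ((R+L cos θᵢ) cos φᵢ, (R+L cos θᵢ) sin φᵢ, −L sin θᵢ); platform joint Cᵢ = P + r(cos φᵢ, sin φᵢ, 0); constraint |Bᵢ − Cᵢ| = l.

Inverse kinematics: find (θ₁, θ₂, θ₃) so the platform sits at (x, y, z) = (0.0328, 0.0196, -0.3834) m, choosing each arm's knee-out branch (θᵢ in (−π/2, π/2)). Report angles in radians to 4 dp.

θ₁ = -0.0874, θ₂ = 0.0876, θ₃ = 0.2617

φ1=0.0° → target in arm frame (0.0328, 0.0196)
  A=0.0972, B=-0.3834, C=(l²−L²−A²−y'²−z²)/(2L)=0.1303
  γ=atan2(-0.3834,0.0972)=-1.3225;  ψ=arccos(0.3294)=1.2351;  θ1=γ+ψ≈-0.0874
φ2=120.0° → target in arm frame (0.0006, -0.0382)
  A cos θ + B sin θ = C:  0.1294·cos θ + -0.3834·sin θ = 0.0954
  √(A²+B²)=0.4047;  θ2 = -1.2452+1.3328 ≈ 0.0876
rotate P by −φ3: (-0.0334, 0.0186, -0.3834)
  A cos θ + B sin θ = C:  0.1634·cos θ + -0.3834·sin θ = 0.0586
  γ=atan2(-0.3834,0.1634)=-1.1680;  ψ=arccos(0.1406)=1.4297;  θ3=γ+ψ≈0.2617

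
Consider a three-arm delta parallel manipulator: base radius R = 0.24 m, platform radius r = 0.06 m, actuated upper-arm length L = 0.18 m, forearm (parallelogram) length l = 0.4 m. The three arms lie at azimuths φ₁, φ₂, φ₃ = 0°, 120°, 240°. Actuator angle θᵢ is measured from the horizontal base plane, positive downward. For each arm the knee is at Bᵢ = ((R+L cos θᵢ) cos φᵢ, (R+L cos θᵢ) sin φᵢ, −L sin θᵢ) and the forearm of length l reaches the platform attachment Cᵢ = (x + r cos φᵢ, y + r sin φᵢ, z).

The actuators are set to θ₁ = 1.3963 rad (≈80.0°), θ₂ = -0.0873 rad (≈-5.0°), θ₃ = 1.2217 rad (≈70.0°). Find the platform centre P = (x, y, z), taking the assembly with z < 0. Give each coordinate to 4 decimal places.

φ1=0.0°: virtual centre (0.2113, 0.0000, -0.1773), radius l
arm 2 at φ=120.0°: ρ2 = 0.3593;  centre 2 = (-0.1797, 0.3112, 0.0157)
centre 3 = (0.2416·cos240.0°, 0.2416·sin240.0°, -0.1691) = (-0.1208, -0.2092, -0.1691)
subtract pairs → two planes through P
linear system: -0.7818x+0.6224y = 0.0533−0.3859z; -0.6641x+-0.4184y = 0.0109−0.0162z
Cramer: x(z) = -0.0393+0.2317z;  y(z) = 0.0363-0.3290z
sphere 1 gives Az²+Bz+C=0 with A=1.1619, B=0.2145, C=-0.0645;  B²−4AC=0.3457;  roots -0.3453, 0.1607;  negative root z = -0.3453
x = -0.1193, y = 0.1499

(-0.1193, 0.1499, -0.3453)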